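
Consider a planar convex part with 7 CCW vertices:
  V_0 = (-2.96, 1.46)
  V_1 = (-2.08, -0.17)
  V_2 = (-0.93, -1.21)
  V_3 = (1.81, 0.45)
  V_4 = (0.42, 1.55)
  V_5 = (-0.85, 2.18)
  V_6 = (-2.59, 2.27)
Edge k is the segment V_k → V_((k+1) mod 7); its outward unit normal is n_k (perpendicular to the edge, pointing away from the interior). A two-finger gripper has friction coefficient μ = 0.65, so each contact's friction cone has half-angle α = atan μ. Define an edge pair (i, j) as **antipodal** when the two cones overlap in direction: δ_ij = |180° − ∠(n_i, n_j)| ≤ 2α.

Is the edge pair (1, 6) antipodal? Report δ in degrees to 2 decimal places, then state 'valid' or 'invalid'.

α = atan 0.65 = 33.02°;  2α = 66.05°
edge 1: e_1 = (+1.15, -1.04);  n_1 = (-0.6707, -0.7417)
edge 6: e_6 = (-0.37, -0.81);  n_6 = (-0.9096, +0.4155)
∠(n_1, n_6) = 72.43°
δ = |180° − 72.43°| = 107.57°
107.57° > 2α = 66.05°  →  invalid

δ = 107.57°, invalid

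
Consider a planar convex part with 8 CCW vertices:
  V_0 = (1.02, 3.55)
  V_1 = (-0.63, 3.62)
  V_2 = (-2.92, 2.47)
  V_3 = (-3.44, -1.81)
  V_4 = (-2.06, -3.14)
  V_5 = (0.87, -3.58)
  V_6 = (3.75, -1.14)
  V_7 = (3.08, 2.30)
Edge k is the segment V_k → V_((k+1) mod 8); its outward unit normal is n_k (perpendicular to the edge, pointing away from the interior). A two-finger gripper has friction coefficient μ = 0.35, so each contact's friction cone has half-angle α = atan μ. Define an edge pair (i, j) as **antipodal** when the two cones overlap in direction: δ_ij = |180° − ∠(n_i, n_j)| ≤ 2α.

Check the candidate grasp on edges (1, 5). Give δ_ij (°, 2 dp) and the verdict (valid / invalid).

δ = 13.61°, valid

α = atan 0.35 = 19.29°;  2α = 38.58°
edge 1: e_1 = (-2.29, -1.15);  n_1 = (-0.4488, +0.8936)
edge 5: e_5 = (+2.88, +2.44);  n_5 = (+0.6464, -0.7630)
∠(n_1, n_5) = 166.39°
δ = |180° − 166.39°| = 13.61°
13.61° ≤ 2α = 38.58°  →  valid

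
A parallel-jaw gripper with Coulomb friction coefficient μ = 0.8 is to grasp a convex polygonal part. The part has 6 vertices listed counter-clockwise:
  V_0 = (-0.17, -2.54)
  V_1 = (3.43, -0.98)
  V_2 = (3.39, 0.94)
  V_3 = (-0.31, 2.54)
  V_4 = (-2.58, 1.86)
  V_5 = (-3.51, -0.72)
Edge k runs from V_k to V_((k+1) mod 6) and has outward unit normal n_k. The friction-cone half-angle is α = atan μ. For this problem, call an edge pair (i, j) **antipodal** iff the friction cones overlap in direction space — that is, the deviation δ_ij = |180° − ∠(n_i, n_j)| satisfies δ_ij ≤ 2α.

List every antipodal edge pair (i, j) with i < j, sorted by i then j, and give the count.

count = 8; pairs: (0,2), (0,3), (0,4), (1,3), (1,4), (1,5), (2,5), (3,5)

α = atan 0.8 = 38.66°;  2α = 77.32°
n_0 = (+0.3976, -0.9176)
n_1 = (+0.9998, +0.0208)
n_2 = (+0.3969, +0.9179)
n_3 = (-0.2870, +0.9579)
n_4 = (-0.9407, +0.3391)
n_5 = (-0.4785, -0.8781)
  (0,1): δ = 112.24°  ·
  (0,2): δ = 46.81°  ✓
  (0,3): δ = 6.75°  ✓
  (0,4): δ = 46.75°  ✓
  (0,5): δ = 127.98°  ·
  (1,2): δ = 114.58°  ·
  (1,3): δ = 74.52°  ✓
  (1,4): δ = 21.02°  ✓
  (1,5): δ = 60.22°  ✓
  (2,3): δ = 139.94°  ·
  (2,4): δ = 86.44°  ·
  (2,5): δ = 5.20°  ✓
  (3,4): δ = 126.50°  ·
  (3,5): δ = 45.26°  ✓
  (4,5): δ = 98.76°  ·
antipodal pairs: 8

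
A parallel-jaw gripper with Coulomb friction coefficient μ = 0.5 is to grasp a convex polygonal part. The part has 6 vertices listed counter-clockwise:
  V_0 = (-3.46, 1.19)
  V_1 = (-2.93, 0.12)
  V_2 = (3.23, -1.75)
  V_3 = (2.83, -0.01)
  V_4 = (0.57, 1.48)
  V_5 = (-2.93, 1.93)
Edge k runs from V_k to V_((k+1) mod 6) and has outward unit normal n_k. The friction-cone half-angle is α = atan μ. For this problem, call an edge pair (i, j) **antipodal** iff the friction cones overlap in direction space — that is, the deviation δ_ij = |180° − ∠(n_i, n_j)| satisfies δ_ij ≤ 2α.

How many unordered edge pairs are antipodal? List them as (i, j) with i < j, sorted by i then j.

α = atan 0.5 = 26.57°;  2α = 53.13°
n_0 = (-0.8961, -0.4439)
n_1 = (-0.2905, -0.9569)
n_2 = (+0.9746, +0.2240)
n_3 = (+0.5504, +0.8349)
n_4 = (+0.1275, +0.9918)
n_5 = (-0.8130, +0.5823)
  (0,1): δ = 133.24°  ·
  (0,2): δ = 13.40°  ✓
  (0,3): δ = 30.25°  ✓
  (0,4): δ = 56.32°  ·
  (0,5): δ = 118.04°  ·
  (1,2): δ = 60.17°  ·
  (1,3): δ = 16.51°  ✓
  (1,4): δ = 9.56°  ✓
  (1,5): δ = 71.28°  ·
  (2,3): δ = 136.34°  ·
  (2,4): δ = 110.27°  ·
  (2,5): δ = 48.56°  ✓
  (3,4): δ = 153.93°  ·
  (3,5): δ = 92.21°  ·
  (4,5): δ = 118.28°  ·
antipodal pairs: 5

count = 5; pairs: (0,2), (0,3), (1,3), (1,4), (2,5)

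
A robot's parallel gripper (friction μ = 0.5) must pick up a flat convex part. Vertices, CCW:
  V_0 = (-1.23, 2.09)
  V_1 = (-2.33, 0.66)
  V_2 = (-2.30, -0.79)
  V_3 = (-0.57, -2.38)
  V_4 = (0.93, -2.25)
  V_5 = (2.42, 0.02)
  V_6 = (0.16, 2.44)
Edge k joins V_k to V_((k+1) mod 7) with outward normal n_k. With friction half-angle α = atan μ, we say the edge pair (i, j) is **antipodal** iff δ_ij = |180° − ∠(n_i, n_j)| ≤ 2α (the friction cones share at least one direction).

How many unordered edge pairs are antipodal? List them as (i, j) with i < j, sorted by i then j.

α = atan 0.5 = 26.57°;  2α = 53.13°
n_0 = (-0.7926, +0.6097)
n_1 = (-0.9998, -0.0207)
n_2 = (-0.6767, -0.7363)
n_3 = (+0.0863, -0.9963)
n_4 = (+0.8360, -0.5487)
n_5 = (+0.7309, +0.6825)
n_6 = (-0.2442, +0.9697)
  (0,1): δ = 141.25°  ·
  (0,2): δ = 95.02°  ·
  (0,3): δ = 47.48°  ✓
  (0,4): δ = 4.29°  ✓
  (0,5): δ = 80.61°  ·
  (0,6): δ = 141.70°  ·
  (1,2): δ = 133.77°  ·
  (1,3): δ = 86.23°  ·
  (1,4): δ = 34.47°  ✓
  (1,5): δ = 41.86°  ✓
  (1,6): δ = 102.95°  ·
  (2,3): δ = 132.46°  ·
  (2,4): δ = 80.70°  ·
  (2,5): δ = 4.37°  ✓
  (2,6): δ = 56.72°  ·
  (3,4): δ = 128.23°  ·
  (3,5): δ = 51.91°  ✓
  (3,6): δ = 9.18°  ✓
  (4,5): δ = 103.68°  ·
  (4,6): δ = 42.59°  ✓
  (5,6): δ = 118.91°  ·
antipodal pairs: 8

count = 8; pairs: (0,3), (0,4), (1,4), (1,5), (2,5), (3,5), (3,6), (4,6)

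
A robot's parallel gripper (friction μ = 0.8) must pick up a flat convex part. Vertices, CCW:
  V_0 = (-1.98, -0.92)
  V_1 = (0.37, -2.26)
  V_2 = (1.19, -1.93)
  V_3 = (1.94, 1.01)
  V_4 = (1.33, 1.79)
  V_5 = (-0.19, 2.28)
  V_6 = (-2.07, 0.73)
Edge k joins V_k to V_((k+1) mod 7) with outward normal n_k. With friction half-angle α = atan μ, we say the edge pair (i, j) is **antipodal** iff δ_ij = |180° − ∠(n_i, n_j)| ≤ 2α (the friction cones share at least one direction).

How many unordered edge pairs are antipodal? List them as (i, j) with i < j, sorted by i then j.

count = 12; pairs: (0,2), (0,3), (0,4), (0,5), (1,3), (1,4), (1,5), (1,6), (2,5), (2,6), (3,6), (4,6)

α = atan 0.8 = 38.66°;  2α = 77.32°
n_0 = (-0.4953, -0.8687)
n_1 = (+0.3733, -0.9277)
n_2 = (+0.9690, -0.2472)
n_3 = (+0.7877, +0.6160)
n_4 = (+0.3068, +0.9518)
n_5 = (-0.6361, +0.7716)
n_6 = (-0.9985, -0.0545)
  (0,1): δ = 128.39°  ·
  (0,2): δ = 74.62°  ✓
  (0,3): δ = 22.28°  ✓
  (0,4): δ = 11.82°  ✓
  (0,5): δ = 69.20°  ✓
  (0,6): δ = 122.81°  ·
  (1,2): δ = 126.23°  ·
  (1,3): δ = 73.89°  ✓
  (1,4): δ = 39.79°  ✓
  (1,5): δ = 17.58°  ✓
  (1,6): δ = 71.20°  ✓
  (2,3): δ = 127.66°  ·
  (2,4): δ = 93.56°  ·
  (2,5): δ = 36.18°  ✓
  (2,6): δ = 17.43°  ✓
  (3,4): δ = 145.89°  ·
  (3,5): δ = 88.52°  ·
  (3,6): δ = 34.91°  ✓
  (4,5): δ = 122.63°  ·
  (4,6): δ = 69.01°  ✓
  (5,6): δ = 126.38°  ·
antipodal pairs: 12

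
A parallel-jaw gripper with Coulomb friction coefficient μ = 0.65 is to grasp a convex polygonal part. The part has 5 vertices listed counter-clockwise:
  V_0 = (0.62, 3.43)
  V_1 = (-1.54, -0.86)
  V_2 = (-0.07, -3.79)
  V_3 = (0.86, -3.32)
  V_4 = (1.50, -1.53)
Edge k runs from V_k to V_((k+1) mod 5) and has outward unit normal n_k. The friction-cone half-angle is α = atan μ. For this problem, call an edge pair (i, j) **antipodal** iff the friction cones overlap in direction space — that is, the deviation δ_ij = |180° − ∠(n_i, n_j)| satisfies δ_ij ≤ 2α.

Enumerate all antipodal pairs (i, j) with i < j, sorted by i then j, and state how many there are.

α = atan 0.65 = 33.02°;  2α = 66.05°
n_0 = (-0.8932, +0.4497)
n_1 = (-0.8938, -0.4484)
n_2 = (+0.4510, -0.8925)
n_3 = (+0.9416, -0.3367)
n_4 = (+0.9846, +0.1747)
  (0,1): δ = 126.63°  ·
  (0,2): δ = 36.46°  ✓
  (0,3): δ = 7.05°  ✓
  (0,4): δ = 36.79°  ✓
  (1,2): δ = 89.83°  ·
  (1,3): δ = 46.32°  ✓
  (1,4): δ = 16.58°  ✓
  (2,3): δ = 136.49°  ·
  (2,4): δ = 106.75°  ·
  (3,4): δ = 150.27°  ·
antipodal pairs: 5

count = 5; pairs: (0,2), (0,3), (0,4), (1,3), (1,4)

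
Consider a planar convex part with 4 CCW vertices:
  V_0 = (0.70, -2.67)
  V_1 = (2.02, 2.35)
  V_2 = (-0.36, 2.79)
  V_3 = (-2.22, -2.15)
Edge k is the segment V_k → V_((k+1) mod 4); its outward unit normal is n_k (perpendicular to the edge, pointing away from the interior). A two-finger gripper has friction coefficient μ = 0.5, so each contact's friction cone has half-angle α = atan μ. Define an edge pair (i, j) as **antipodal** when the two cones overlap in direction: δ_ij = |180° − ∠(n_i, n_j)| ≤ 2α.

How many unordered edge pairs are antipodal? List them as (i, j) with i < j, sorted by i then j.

α = atan 0.5 = 26.57°;  2α = 53.13°
n_0 = (+0.9671, -0.2543)
n_1 = (+0.1818, +0.9833)
n_2 = (-0.9359, +0.3524)
n_3 = (-0.1753, -0.9845)
  (0,1): δ = 85.74°  ·
  (0,2): δ = 5.90°  ✓
  (0,3): δ = 94.63°  ·
  (1,2): δ = 100.16°  ·
  (1,3): δ = 0.38°  ✓
  (2,3): δ = 79.47°  ·
antipodal pairs: 2

count = 2; pairs: (0,2), (1,3)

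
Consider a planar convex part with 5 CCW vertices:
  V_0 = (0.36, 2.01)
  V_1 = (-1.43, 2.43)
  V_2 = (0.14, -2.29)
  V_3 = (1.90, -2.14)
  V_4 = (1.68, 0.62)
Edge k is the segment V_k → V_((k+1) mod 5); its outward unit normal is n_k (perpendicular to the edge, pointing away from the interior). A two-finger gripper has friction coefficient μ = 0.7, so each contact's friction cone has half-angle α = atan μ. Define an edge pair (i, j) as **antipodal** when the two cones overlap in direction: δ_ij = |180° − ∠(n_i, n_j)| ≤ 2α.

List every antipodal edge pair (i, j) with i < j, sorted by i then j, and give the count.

count = 5; pairs: (0,1), (0,2), (1,3), (1,4), (2,4)

α = atan 0.7 = 34.99°;  2α = 69.98°
n_0 = (+0.2284, +0.9736)
n_1 = (-0.9489, -0.3156)
n_2 = (+0.0849, -0.9964)
n_3 = (+0.9968, +0.0795)
n_4 = (+0.7251, +0.6886)
  (0,1): δ = 58.40°  ✓
  (0,2): δ = 18.08°  ✓
  (0,3): δ = 107.76°  ·
  (0,4): δ = 146.73°  ·
  (1,2): δ = 103.53°  ·
  (1,3): δ = 13.84°  ✓
  (1,4): δ = 25.12°  ✓
  (2,3): δ = 90.31°  ·
  (2,4): δ = 51.35°  ✓
  (3,4): δ = 141.04°  ·
antipodal pairs: 5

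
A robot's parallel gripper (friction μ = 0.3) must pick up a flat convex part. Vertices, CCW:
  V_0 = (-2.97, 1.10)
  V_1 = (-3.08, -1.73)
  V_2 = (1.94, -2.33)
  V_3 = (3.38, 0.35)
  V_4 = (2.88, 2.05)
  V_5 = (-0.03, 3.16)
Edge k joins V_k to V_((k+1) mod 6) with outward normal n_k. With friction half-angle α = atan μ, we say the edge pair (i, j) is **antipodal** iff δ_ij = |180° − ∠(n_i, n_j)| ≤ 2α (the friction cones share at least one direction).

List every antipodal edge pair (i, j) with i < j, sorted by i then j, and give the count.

count = 4; pairs: (0,2), (0,3), (1,4), (2,5)

α = atan 0.3 = 16.70°;  2α = 33.40°
n_0 = (-0.9992, +0.0388)
n_1 = (-0.1187, -0.9929)
n_2 = (+0.8809, -0.4733)
n_3 = (+0.9594, +0.2822)
n_4 = (+0.3564, +0.9343)
n_5 = (-0.5738, +0.8190)
  (0,1): δ = 94.59°  ·
  (0,2): δ = 26.02°  ✓
  (0,3): δ = 18.62°  ✓
  (0,4): δ = 71.35°  ·
  (0,5): δ = 127.24°  ·
  (1,2): δ = 111.43°  ·
  (1,3): δ = 66.79°  ·
  (1,4): δ = 14.06°  ✓
  (1,5): δ = 41.83°  ·
  (2,3): δ = 135.36°  ·
  (2,4): δ = 82.63°  ·
  (2,5): δ = 26.73°  ✓
  (3,4): δ = 127.27°  ·
  (3,5): δ = 71.37°  ·
  (4,5): δ = 124.10°  ·
antipodal pairs: 4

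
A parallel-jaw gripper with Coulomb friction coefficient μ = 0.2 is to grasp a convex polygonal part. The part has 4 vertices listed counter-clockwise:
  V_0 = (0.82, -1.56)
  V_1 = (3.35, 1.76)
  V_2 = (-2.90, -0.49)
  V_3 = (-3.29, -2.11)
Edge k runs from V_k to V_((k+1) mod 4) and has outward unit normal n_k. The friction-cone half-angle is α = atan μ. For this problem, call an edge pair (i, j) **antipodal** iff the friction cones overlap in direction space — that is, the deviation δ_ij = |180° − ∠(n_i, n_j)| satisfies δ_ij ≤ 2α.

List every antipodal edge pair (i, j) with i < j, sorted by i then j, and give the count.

count = 1; pairs: (1,3)

α = atan 0.2 = 11.31°;  2α = 22.62°
n_0 = (+0.7954, -0.6061)
n_1 = (-0.3387, +0.9409)
n_2 = (-0.9722, +0.2341)
n_3 = (+0.1326, -0.9912)
  (0,1): δ = 32.89°  ·
  (0,2): δ = 23.77°  ·
  (0,3): δ = 134.93°  ·
  (1,2): δ = 123.33°  ·
  (1,3): δ = 12.18°  ✓
  (2,3): δ = 68.84°  ·
antipodal pairs: 1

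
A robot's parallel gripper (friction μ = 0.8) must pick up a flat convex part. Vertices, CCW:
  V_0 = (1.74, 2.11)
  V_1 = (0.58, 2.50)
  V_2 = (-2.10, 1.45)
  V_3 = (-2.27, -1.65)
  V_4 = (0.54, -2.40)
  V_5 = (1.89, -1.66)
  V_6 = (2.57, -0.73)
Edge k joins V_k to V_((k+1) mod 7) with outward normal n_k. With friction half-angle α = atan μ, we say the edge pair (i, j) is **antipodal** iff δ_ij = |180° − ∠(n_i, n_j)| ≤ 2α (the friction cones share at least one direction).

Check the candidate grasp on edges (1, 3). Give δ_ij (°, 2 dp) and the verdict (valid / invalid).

δ = 36.34°, valid

α = atan 0.8 = 38.66°;  2α = 77.32°
edge 1: e_1 = (-2.68, -1.05);  n_1 = (-0.3648, +0.9311)
edge 3: e_3 = (+2.81, -0.75);  n_3 = (-0.2579, -0.9662)
∠(n_1, n_3) = 143.66°
δ = |180° − 143.66°| = 36.34°
36.34° ≤ 2α = 77.32°  →  valid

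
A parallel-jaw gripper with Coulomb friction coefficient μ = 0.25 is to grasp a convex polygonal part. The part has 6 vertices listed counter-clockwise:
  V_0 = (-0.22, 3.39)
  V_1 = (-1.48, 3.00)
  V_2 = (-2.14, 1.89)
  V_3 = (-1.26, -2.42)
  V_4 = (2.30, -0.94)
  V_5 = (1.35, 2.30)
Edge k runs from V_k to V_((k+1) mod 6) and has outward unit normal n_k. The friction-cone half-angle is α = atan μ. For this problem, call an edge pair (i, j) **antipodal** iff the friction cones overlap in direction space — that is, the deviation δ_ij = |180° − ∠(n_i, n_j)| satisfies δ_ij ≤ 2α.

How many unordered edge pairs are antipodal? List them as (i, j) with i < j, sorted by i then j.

count = 2; pairs: (0,3), (2,4)

α = atan 0.25 = 14.04°;  2α = 28.07°
n_0 = (-0.2957, +0.9553)
n_1 = (-0.8595, +0.5111)
n_2 = (-0.9798, -0.2000)
n_3 = (+0.3839, -0.9234)
n_4 = (+0.9596, +0.2814)
n_5 = (+0.5703, +0.8214)
  (0,1): δ = 137.93°  ·
  (0,2): δ = 95.66°  ·
  (0,3): δ = 5.38°  ✓
  (0,4): δ = 89.14°  ·
  (0,5): δ = 128.03°  ·
  (1,2): δ = 137.72°  ·
  (1,3): δ = 36.69°  ·
  (1,4): δ = 47.08°  ·
  (1,5): δ = 85.96°  ·
  (2,3): δ = 78.97°  ·
  (2,4): δ = 4.80°  ✓
  (2,5): δ = 43.69°  ·
  (3,4): δ = 96.23°  ·
  (3,5): δ = 57.35°  ·
  (4,5): δ = 141.11°  ·
antipodal pairs: 2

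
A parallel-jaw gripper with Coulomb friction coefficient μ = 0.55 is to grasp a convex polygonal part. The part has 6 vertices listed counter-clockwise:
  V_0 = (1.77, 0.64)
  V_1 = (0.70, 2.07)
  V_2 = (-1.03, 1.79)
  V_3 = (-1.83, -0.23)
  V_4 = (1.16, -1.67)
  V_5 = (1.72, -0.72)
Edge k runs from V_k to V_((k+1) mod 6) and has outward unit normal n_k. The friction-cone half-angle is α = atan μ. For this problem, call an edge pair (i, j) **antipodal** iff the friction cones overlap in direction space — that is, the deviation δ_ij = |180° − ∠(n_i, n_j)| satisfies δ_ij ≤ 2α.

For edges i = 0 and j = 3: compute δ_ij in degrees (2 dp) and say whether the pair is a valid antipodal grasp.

α = atan 0.55 = 28.81°;  2α = 57.62°
edge 0: e_0 = (-1.07, +1.43);  n_0 = (+0.8007, +0.5991)
edge 3: e_3 = (+2.99, -1.44);  n_3 = (-0.4339, -0.9010)
∠(n_0, n_3) = 152.52°
δ = |180° − 152.52°| = 27.48°
27.48° ≤ 2α = 57.62°  →  valid

δ = 27.48°, valid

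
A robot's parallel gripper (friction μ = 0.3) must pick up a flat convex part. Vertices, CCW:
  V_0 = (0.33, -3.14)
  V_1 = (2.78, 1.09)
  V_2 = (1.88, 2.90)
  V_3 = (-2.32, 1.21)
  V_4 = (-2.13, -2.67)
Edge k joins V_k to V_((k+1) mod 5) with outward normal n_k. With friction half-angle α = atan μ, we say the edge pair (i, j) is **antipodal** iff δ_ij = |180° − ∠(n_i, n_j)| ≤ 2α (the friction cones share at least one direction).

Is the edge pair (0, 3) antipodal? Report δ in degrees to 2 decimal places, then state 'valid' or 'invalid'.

α = atan 0.3 = 16.70°;  2α = 33.40°
edge 0: e_0 = (+2.45, +4.23);  n_0 = (+0.8653, -0.5012)
edge 3: e_3 = (+0.19, -3.88);  n_3 = (-0.9988, -0.0489)
∠(n_0, n_3) = 147.12°
δ = |180° − 147.12°| = 32.88°
32.88° ≤ 2α = 33.40°  →  valid

δ = 32.88°, valid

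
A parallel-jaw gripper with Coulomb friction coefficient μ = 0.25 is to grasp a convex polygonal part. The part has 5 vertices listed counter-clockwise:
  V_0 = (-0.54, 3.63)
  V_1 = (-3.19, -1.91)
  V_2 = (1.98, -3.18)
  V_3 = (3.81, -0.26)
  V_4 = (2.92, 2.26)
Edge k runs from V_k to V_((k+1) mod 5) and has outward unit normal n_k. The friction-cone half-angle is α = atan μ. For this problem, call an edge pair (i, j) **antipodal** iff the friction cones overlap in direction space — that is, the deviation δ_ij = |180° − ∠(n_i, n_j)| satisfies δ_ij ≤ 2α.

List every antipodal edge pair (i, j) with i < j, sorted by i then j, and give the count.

count = 2; pairs: (0,2), (1,4)

α = atan 0.25 = 14.04°;  2α = 28.07°
n_0 = (-0.9021, +0.4315)
n_1 = (-0.2386, -0.9711)
n_2 = (+0.8473, -0.5310)
n_3 = (+0.9429, +0.3330)
n_4 = (+0.3681, +0.9298)
  (0,1): δ = 78.24°  ·
  (0,2): δ = 6.51°  ✓
  (0,3): δ = 45.02°  ·
  (0,4): δ = 93.96°  ·
  (1,2): δ = 108.27°  ·
  (1,3): δ = 56.75°  ·
  (1,4): δ = 7.80°  ✓
  (2,3): δ = 128.47°  ·
  (2,4): δ = 79.53°  ·
  (3,4): δ = 131.05°  ·
antipodal pairs: 2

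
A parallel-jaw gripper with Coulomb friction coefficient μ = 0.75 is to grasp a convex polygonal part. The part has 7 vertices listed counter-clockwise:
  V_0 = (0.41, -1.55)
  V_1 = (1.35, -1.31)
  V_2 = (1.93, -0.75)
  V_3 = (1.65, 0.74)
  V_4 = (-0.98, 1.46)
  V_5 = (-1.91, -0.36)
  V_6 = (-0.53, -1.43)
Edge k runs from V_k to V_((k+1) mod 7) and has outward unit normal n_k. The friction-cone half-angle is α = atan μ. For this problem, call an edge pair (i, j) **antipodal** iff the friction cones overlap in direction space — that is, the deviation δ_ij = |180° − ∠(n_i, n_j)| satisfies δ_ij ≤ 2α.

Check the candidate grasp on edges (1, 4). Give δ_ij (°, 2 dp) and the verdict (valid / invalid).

δ = 18.94°, valid

α = atan 0.75 = 36.87°;  2α = 73.74°
edge 1: e_1 = (+0.58, +0.56);  n_1 = (+0.6946, -0.7194)
edge 4: e_4 = (-0.93, -1.82);  n_4 = (-0.8905, +0.4550)
∠(n_1, n_4) = 161.06°
δ = |180° − 161.06°| = 18.94°
18.94° ≤ 2α = 73.74°  →  valid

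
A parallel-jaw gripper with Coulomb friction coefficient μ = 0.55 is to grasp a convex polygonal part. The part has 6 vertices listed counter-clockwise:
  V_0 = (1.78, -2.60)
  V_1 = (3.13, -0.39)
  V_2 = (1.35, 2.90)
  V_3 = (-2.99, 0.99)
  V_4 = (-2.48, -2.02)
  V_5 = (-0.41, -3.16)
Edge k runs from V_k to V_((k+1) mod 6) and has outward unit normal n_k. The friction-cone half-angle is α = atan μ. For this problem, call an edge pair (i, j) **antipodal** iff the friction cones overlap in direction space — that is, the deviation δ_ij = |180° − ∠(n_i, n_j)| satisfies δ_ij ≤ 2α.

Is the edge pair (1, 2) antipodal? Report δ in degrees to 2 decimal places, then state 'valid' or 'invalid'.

δ = 94.66°, invalid

α = atan 0.55 = 28.81°;  2α = 57.62°
edge 1: e_1 = (-1.78, +3.29);  n_1 = (+0.8795, +0.4759)
edge 2: e_2 = (-4.34, -1.91);  n_2 = (-0.4028, +0.9153)
∠(n_1, n_2) = 85.34°
δ = |180° − 85.34°| = 94.66°
94.66° > 2α = 57.62°  →  invalid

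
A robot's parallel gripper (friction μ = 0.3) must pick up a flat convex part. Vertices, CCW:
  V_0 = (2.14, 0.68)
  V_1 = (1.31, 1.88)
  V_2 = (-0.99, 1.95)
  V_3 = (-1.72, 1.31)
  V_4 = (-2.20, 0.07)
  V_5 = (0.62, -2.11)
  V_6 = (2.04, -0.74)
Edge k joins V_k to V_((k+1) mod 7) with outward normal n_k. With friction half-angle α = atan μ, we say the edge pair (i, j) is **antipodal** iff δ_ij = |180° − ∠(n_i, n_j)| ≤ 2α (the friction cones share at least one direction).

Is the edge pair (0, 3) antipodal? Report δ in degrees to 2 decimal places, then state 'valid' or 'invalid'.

α = atan 0.3 = 16.70°;  2α = 33.40°
edge 0: e_0 = (-0.83, +1.20);  n_0 = (+0.8224, +0.5689)
edge 3: e_3 = (-0.48, -1.24);  n_3 = (-0.9326, +0.3610)
∠(n_0, n_3) = 124.17°
δ = |180° − 124.17°| = 55.83°
55.83° > 2α = 33.40°  →  invalid

δ = 55.83°, invalid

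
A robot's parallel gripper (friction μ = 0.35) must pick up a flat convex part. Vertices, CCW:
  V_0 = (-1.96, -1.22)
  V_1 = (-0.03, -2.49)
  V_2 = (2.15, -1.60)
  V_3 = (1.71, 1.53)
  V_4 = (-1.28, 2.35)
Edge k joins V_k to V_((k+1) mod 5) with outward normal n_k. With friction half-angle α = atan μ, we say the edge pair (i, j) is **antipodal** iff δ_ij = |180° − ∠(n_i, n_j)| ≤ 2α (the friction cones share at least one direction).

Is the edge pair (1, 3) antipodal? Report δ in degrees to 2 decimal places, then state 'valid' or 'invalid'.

α = atan 0.35 = 19.29°;  2α = 38.58°
edge 1: e_1 = (+2.18, +0.89);  n_1 = (+0.3780, -0.9258)
edge 3: e_3 = (-2.99, +0.82);  n_3 = (+0.2645, +0.9644)
∠(n_1, n_3) = 142.46°
δ = |180° − 142.46°| = 37.54°
37.54° ≤ 2α = 38.58°  →  valid

δ = 37.54°, valid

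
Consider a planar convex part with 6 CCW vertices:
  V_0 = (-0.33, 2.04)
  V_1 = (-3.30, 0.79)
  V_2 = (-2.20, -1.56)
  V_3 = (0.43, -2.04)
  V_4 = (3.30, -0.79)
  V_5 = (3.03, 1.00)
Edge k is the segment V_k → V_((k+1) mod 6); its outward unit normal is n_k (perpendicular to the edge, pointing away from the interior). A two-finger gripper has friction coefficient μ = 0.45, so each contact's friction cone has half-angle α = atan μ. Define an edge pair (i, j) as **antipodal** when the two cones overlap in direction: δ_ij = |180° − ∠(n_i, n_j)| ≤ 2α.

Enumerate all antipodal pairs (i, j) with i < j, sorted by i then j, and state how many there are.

α = atan 0.45 = 24.23°;  2α = 48.46°
n_0 = (-0.3879, +0.9217)
n_1 = (-0.9057, -0.4239)
n_2 = (-0.1795, -0.9837)
n_3 = (+0.3993, -0.9168)
n_4 = (+0.9888, +0.1492)
n_5 = (+0.2957, +0.9553)
  (0,1): δ = 87.74°  ·
  (0,2): δ = 33.17°  ✓
  (0,3): δ = 0.71°  ✓
  (0,4): δ = 75.75°  ·
  (0,5): δ = 139.98°  ·
  (1,2): δ = 125.43°  ·
  (1,3): δ = 91.55°  ·
  (1,4): δ = 16.51°  ✓
  (1,5): δ = 47.72°  ✓
  (2,3): δ = 146.12°  ·
  (2,4): δ = 71.08°  ·
  (2,5): δ = 6.86°  ✓
  (3,4): δ = 104.96°  ·
  (3,5): δ = 40.73°  ✓
  (4,5): δ = 115.78°  ·
antipodal pairs: 6

count = 6; pairs: (0,2), (0,3), (1,4), (1,5), (2,5), (3,5)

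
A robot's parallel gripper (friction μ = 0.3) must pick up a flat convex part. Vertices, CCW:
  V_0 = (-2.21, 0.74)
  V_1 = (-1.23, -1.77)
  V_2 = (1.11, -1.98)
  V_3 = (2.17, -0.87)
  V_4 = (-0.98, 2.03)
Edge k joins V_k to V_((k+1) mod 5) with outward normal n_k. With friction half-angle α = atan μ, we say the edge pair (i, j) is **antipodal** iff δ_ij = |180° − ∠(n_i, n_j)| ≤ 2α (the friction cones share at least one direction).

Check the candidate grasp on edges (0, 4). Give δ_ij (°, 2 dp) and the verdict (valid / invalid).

α = atan 0.3 = 16.70°;  2α = 33.40°
edge 0: e_0 = (+0.98, -2.51);  n_0 = (-0.9315, -0.3637)
edge 4: e_4 = (-1.23, -1.29);  n_4 = (-0.7237, +0.6901)
∠(n_0, n_4) = 64.96°
δ = |180° − 64.96°| = 115.04°
115.04° > 2α = 33.40°  →  invalid

δ = 115.04°, invalid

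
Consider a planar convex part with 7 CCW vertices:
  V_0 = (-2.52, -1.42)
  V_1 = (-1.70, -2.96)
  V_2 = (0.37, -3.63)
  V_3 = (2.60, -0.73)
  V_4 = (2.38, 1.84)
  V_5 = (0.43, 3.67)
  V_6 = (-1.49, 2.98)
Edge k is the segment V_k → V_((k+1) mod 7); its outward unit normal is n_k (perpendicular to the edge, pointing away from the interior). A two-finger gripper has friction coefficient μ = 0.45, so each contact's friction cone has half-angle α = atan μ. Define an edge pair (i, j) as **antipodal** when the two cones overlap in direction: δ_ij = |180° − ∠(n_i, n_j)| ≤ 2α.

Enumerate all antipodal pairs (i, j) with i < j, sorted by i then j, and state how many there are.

count = 7; pairs: (0,3), (0,4), (1,4), (1,5), (2,5), (2,6), (3,6)

α = atan 0.45 = 24.23°;  2α = 48.46°
n_0 = (-0.8827, -0.4700)
n_1 = (-0.3079, -0.9514)
n_2 = (+0.7927, -0.6096)
n_3 = (+0.9964, +0.0853)
n_4 = (+0.6843, +0.7292)
n_5 = (-0.3382, +0.9411)
n_6 = (-0.9737, +0.2279)
  (0,1): δ = 135.97°  ·
  (0,2): δ = 65.59°  ·
  (0,3): δ = 23.14°  ✓
  (0,4): δ = 18.78°  ✓
  (0,5): δ = 81.73°  ·
  (0,6): δ = 138.79°  ·
  (1,2): δ = 109.62°  ·
  (1,3): δ = 67.17°  ·
  (1,4): δ = 25.25°  ✓
  (1,5): δ = 37.70°  ✓
  (1,6): δ = 94.76°  ·
  (2,3): δ = 137.55°  ·
  (2,4): δ = 95.62°  ·
  (2,5): δ = 32.67°  ✓
  (2,6): δ = 24.38°  ✓
  (3,4): δ = 138.07°  ·
  (3,5): δ = 75.13°  ·
  (3,6): δ = 18.07°  ✓
  (4,5): δ = 117.05°  ·
  (4,6): δ = 59.99°  ·
  (5,6): δ = 122.94°  ·
antipodal pairs: 7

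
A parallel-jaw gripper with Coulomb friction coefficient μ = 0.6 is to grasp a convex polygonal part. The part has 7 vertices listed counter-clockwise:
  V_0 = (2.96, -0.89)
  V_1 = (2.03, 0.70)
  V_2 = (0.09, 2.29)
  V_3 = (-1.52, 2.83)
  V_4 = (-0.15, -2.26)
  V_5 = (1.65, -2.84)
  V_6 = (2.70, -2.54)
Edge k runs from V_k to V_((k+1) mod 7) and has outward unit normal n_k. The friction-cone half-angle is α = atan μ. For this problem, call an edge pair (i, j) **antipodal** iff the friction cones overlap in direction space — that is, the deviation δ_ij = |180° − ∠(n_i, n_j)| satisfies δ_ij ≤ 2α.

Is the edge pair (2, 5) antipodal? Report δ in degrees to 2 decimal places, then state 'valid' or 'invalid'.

δ = 34.49°, valid

α = atan 0.6 = 30.96°;  2α = 61.93°
edge 2: e_2 = (-1.61, +0.54);  n_2 = (+0.3180, +0.9481)
edge 5: e_5 = (+1.05, +0.30);  n_5 = (+0.2747, -0.9615)
∠(n_2, n_5) = 145.51°
δ = |180° − 145.51°| = 34.49°
34.49° ≤ 2α = 61.93°  →  valid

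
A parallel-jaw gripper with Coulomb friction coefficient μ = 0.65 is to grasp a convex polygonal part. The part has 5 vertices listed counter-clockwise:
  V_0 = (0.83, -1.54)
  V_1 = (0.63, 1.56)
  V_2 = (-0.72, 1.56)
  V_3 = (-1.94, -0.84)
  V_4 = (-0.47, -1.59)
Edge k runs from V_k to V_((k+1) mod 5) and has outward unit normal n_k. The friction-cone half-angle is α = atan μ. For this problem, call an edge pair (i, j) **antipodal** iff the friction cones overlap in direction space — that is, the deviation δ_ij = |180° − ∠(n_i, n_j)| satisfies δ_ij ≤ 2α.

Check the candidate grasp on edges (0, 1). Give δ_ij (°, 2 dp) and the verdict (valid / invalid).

α = atan 0.65 = 33.02°;  2α = 66.05°
edge 0: e_0 = (-0.20, +3.10);  n_0 = (+0.9979, +0.0644)
edge 1: e_1 = (-1.35, +0.00);  n_1 = (+0.0000, +1.0000)
∠(n_0, n_1) = 86.31°
δ = |180° − 86.31°| = 93.69°
93.69° > 2α = 66.05°  →  invalid

δ = 93.69°, invalid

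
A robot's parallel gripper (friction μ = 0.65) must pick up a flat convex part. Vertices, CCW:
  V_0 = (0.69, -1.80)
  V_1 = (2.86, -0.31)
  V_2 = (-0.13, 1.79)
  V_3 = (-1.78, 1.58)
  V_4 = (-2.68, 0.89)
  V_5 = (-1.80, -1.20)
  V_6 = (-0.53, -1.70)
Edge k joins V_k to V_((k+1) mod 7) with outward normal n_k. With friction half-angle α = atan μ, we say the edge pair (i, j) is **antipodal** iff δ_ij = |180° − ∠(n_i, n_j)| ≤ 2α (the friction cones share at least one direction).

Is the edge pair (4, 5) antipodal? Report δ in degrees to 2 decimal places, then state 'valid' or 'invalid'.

δ = 134.32°, invalid

α = atan 0.65 = 33.02°;  2α = 66.05°
edge 4: e_4 = (+0.88, -2.09);  n_4 = (-0.9216, -0.3881)
edge 5: e_5 = (+1.27, -0.50);  n_5 = (-0.3663, -0.9305)
∠(n_4, n_5) = 45.68°
δ = |180° − 45.68°| = 134.32°
134.32° > 2α = 66.05°  →  invalid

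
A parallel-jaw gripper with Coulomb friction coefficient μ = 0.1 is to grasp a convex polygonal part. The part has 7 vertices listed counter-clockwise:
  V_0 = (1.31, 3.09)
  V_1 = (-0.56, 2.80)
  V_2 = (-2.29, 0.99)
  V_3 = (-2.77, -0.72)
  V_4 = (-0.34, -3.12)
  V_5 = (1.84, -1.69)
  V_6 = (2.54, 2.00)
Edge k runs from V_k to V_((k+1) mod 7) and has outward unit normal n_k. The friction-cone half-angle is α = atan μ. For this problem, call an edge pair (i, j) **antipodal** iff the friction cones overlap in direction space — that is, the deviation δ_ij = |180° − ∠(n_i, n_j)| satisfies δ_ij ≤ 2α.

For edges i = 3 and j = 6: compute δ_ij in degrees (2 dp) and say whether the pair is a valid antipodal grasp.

δ = 3.10°, valid

α = atan 0.1 = 5.71°;  2α = 11.42°
edge 3: e_3 = (+2.43, -2.40);  n_3 = (-0.7027, -0.7115)
edge 6: e_6 = (-1.23, +1.09);  n_6 = (+0.6632, +0.7484)
∠(n_3, n_6) = 176.90°
δ = |180° − 176.90°| = 3.10°
3.10° ≤ 2α = 11.42°  →  valid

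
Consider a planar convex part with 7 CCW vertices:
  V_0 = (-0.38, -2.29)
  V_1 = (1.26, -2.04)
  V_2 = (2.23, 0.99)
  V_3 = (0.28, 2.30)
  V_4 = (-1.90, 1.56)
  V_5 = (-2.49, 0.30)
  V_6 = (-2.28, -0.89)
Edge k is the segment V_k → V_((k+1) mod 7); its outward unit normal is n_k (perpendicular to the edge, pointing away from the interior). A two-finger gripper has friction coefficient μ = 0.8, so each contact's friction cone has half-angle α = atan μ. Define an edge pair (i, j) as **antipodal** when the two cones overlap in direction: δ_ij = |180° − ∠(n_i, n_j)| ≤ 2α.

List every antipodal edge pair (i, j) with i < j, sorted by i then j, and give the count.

count = 10; pairs: (0,2), (0,3), (0,4), (1,3), (1,4), (1,5), (1,6), (2,5), (2,6), (3,6)

α = atan 0.8 = 38.66°;  2α = 77.32°
n_0 = (+0.1507, -0.9886)
n_1 = (+0.9524, -0.3049)
n_2 = (+0.5576, +0.8301)
n_3 = (-0.3214, +0.9469)
n_4 = (-0.9056, +0.4241)
n_5 = (-0.9848, -0.1738)
n_6 = (-0.5932, -0.8051)
  (0,1): δ = 116.42°  ·
  (0,2): δ = 42.56°  ✓
  (0,3): δ = 10.08°  ✓
  (0,4): δ = 56.24°  ✓
  (0,5): δ = 91.34°  ·
  (0,6): δ = 134.95°  ·
  (1,2): δ = 106.14°  ·
  (1,3): δ = 53.50°  ✓
  (1,4): δ = 7.34°  ✓
  (1,5): δ = 27.76°  ✓
  (1,6): δ = 71.37°  ✓
  (2,3): δ = 127.36°  ·
  (2,4): δ = 81.20°  ·
  (2,5): δ = 46.10°  ✓
  (2,6): δ = 2.49°  ✓
  (3,4): δ = 133.84°  ·
  (3,5): δ = 98.74°  ·
  (3,6): δ = 55.13°  ✓
  (4,5): δ = 144.90°  ·
  (4,6): δ = 101.29°  ·
  (5,6): δ = 136.39°  ·
antipodal pairs: 10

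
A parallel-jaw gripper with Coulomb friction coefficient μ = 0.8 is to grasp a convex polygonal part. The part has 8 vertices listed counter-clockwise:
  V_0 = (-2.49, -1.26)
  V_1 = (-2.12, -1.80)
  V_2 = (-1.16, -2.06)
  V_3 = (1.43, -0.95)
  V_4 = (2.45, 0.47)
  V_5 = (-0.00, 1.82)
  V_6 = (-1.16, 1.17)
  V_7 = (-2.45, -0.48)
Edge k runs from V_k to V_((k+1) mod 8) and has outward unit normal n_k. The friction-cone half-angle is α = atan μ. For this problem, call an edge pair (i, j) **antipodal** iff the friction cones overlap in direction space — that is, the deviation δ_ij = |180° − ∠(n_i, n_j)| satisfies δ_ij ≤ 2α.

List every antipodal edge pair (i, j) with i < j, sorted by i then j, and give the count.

count = 13; pairs: (0,3), (0,4), (1,4), (1,5), (1,6), (2,4), (2,5), (2,6), (2,7), (3,5), (3,6), (3,7), (4,7)

α = atan 0.8 = 38.66°;  2α = 77.32°
n_0 = (-0.8249, -0.5652)
n_1 = (-0.2614, -0.9652)
n_2 = (+0.3939, -0.9191)
n_3 = (+0.8122, -0.5834)
n_4 = (+0.4826, +0.8758)
n_5 = (-0.4888, +0.8724)
n_6 = (-0.7878, +0.6159)
n_7 = (-0.9987, +0.0512)
  (0,1): δ = 139.57°  ·
  (0,2): δ = 101.22°  ·
  (0,3): δ = 70.11°  ✓
  (0,4): δ = 26.73°  ✓
  (0,5): δ = 84.85°  ·
  (0,6): δ = 107.56°  ·
  (0,7): δ = 142.65°  ·
  (1,2): δ = 141.65°  ·
  (1,3): δ = 110.54°  ·
  (1,4): δ = 13.70°  ✓
  (1,5): δ = 44.42°  ✓
  (1,6): δ = 67.14°  ✓
  (1,7): δ = 102.22°  ·
  (2,3): δ = 148.89°  ·
  (2,4): δ = 52.05°  ✓
  (2,5): δ = 6.07°  ✓
  (2,6): δ = 28.78°  ✓
  (2,7): δ = 63.87°  ✓
  (3,4): δ = 83.17°  ·
  (3,5): δ = 25.05°  ✓
  (3,6): δ = 2.33°  ✓
  (3,7): δ = 32.75°  ✓
  (4,5): δ = 121.88°  ·
  (4,6): δ = 99.16°  ·
  (4,7): δ = 64.08°  ✓
  (5,6): δ = 157.28°  ·
  (5,7): δ = 122.20°  ·
  (6,7): δ = 144.92°  ·
antipodal pairs: 13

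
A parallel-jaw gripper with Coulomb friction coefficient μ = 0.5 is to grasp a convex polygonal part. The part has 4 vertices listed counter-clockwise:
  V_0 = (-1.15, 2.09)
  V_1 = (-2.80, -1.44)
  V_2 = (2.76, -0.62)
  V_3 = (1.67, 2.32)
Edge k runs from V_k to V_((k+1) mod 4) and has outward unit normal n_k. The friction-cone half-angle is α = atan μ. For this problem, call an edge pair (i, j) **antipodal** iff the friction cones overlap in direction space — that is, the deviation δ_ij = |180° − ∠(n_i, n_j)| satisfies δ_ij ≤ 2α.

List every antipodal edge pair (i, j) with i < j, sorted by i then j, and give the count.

count = 2; pairs: (0,2), (1,3)

α = atan 0.5 = 26.57°;  2α = 53.13°
n_0 = (-0.9059, +0.4234)
n_1 = (+0.1459, -0.9893)
n_2 = (+0.9376, +0.3476)
n_3 = (-0.0813, +0.9967)
  (0,1): δ = 56.56°  ·
  (0,2): δ = 45.39°  ✓
  (0,3): δ = 119.72°  ·
  (1,2): δ = 78.05°  ·
  (1,3): δ = 3.73°  ✓
  (2,3): δ = 105.68°  ·
antipodal pairs: 2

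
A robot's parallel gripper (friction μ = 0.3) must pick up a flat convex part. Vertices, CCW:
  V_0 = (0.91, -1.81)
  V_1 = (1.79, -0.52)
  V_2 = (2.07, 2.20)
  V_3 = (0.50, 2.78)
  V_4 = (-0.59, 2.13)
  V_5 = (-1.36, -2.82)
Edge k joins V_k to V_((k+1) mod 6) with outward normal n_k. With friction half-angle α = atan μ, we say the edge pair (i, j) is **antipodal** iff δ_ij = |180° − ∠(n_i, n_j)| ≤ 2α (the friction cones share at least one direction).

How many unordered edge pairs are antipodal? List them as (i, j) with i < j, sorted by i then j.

α = atan 0.3 = 16.70°;  2α = 33.40°
n_0 = (+0.8261, -0.5635)
n_1 = (+0.9947, -0.1024)
n_2 = (+0.3465, +0.9380)
n_3 = (-0.5122, +0.8589)
n_4 = (-0.9881, +0.1537)
n_5 = (+0.4065, -0.9136)
  (0,1): δ = 151.58°  ·
  (0,2): δ = 75.97°  ·
  (0,3): δ = 24.89°  ✓
  (0,4): δ = 25.46°  ✓
  (0,5): δ = 148.29°  ·
  (1,2): δ = 104.40°  ·
  (1,3): δ = 53.31°  ·
  (1,4): δ = 2.96°  ✓
  (1,5): δ = 119.86°  ·
  (2,3): δ = 128.92°  ·
  (2,4): δ = 78.57°  ·
  (2,5): δ = 44.26°  ·
  (3,4): δ = 129.65°  ·
  (3,5): δ = 6.82°  ✓
  (4,5): δ = 57.17°  ·
antipodal pairs: 4

count = 4; pairs: (0,3), (0,4), (1,4), (3,5)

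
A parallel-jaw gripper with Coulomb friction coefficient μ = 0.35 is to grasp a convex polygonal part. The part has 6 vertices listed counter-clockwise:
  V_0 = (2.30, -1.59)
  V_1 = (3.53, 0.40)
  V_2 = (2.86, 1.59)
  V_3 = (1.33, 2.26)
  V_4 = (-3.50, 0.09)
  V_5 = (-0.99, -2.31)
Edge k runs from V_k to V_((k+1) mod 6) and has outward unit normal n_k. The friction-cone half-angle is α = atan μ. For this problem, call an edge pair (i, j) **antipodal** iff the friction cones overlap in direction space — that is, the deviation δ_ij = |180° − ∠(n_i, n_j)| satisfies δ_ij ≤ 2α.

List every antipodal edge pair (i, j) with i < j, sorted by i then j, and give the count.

α = atan 0.35 = 19.29°;  2α = 38.58°
n_0 = (+0.8506, -0.5258)
n_1 = (+0.8714, +0.4906)
n_2 = (+0.4011, +0.9160)
n_3 = (-0.4098, +0.9122)
n_4 = (-0.6911, -0.7228)
n_5 = (+0.2138, -0.9769)
  (0,1): δ = 118.90°  ·
  (0,2): δ = 81.93°  ·
  (0,3): δ = 34.09°  ✓
  (0,4): δ = 78.00°  ·
  (0,5): δ = 134.06°  ·
  (1,2): δ = 143.03°  ·
  (1,3): δ = 95.19°  ·
  (1,4): δ = 16.90°  ✓
  (1,5): δ = 72.96°  ·
  (2,3): δ = 132.16°  ·
  (2,4): δ = 20.07°  ✓
  (2,5): δ = 35.99°  ✓
  (3,4): δ = 67.91°  ·
  (3,5): δ = 11.85°  ✓
  (4,5): δ = 123.94°  ·
antipodal pairs: 5

count = 5; pairs: (0,3), (1,4), (2,4), (2,5), (3,5)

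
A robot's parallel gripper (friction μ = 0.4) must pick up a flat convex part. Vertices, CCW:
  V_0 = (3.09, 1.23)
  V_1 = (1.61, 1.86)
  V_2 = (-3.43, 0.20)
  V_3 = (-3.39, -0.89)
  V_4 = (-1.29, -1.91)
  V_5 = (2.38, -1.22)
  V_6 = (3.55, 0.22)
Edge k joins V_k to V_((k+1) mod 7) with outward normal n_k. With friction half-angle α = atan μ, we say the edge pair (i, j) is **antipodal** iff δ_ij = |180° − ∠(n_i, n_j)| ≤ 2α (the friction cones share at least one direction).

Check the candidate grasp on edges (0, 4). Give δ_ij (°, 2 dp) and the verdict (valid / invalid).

δ = 33.71°, valid

α = atan 0.4 = 21.80°;  2α = 43.60°
edge 0: e_0 = (-1.48, +0.63);  n_0 = (+0.3917, +0.9201)
edge 4: e_4 = (+3.67, +0.69);  n_4 = (+0.1848, -0.9828)
∠(n_0, n_4) = 146.29°
δ = |180° − 146.29°| = 33.71°
33.71° ≤ 2α = 43.60°  →  valid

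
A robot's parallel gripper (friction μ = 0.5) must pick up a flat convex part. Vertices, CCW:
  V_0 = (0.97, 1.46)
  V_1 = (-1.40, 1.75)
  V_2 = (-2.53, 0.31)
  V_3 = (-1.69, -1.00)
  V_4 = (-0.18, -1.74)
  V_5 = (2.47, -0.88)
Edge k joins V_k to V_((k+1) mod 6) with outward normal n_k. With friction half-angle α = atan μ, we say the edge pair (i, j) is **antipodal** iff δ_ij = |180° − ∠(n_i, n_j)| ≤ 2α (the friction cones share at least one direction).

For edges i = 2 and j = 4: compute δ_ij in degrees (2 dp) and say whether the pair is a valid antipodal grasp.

α = atan 0.5 = 26.57°;  2α = 53.13°
edge 2: e_2 = (+0.84, -1.31);  n_2 = (-0.8418, -0.5398)
edge 4: e_4 = (+2.65, +0.86);  n_4 = (+0.3087, -0.9512)
∠(n_2, n_4) = 75.31°
δ = |180° − 75.31°| = 104.69°
104.69° > 2α = 53.13°  →  invalid

δ = 104.69°, invalid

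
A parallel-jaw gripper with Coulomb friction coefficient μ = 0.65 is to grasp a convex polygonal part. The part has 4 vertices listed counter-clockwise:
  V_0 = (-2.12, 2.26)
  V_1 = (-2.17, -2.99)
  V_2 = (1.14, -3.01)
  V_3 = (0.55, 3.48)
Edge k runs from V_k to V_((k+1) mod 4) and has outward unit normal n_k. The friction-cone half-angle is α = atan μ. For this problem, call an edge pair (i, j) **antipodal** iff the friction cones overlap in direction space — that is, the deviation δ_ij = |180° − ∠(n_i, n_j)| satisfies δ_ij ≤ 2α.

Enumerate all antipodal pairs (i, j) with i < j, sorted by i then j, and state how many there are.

count = 2; pairs: (0,2), (1,3)

α = atan 0.65 = 33.02°;  2α = 66.05°
n_0 = (-1.0000, +0.0095)
n_1 = (-0.0060, -1.0000)
n_2 = (+0.9959, +0.0905)
n_3 = (-0.4156, +0.9095)
  (0,1): δ = 89.80°  ·
  (0,2): δ = 5.74°  ✓
  (0,3): δ = 115.10°  ·
  (1,2): δ = 84.46°  ·
  (1,3): δ = 24.90°  ✓
  (2,3): δ = 70.64°  ·
antipodal pairs: 2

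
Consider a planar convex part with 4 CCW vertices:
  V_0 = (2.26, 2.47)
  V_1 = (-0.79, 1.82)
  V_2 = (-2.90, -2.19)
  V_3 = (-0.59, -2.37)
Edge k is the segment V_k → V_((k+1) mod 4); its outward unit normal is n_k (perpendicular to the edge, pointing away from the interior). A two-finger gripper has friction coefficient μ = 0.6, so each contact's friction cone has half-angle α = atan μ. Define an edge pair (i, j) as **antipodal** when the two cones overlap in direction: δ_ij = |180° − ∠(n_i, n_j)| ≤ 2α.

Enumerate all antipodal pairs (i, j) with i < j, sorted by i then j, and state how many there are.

α = atan 0.6 = 30.96°;  2α = 61.93°
n_0 = (-0.2084, +0.9780)
n_1 = (-0.8850, +0.4657)
n_2 = (-0.0777, -0.9970)
n_3 = (+0.8617, -0.5074)
  (0,1): δ = 129.78°  ·
  (0,2): δ = 16.49°  ✓
  (0,3): δ = 47.48°  ✓
  (1,2): δ = 66.70°  ·
  (1,3): δ = 2.74°  ✓
  (2,3): δ = 116.04°  ·
antipodal pairs: 3

count = 3; pairs: (0,2), (0,3), (1,3)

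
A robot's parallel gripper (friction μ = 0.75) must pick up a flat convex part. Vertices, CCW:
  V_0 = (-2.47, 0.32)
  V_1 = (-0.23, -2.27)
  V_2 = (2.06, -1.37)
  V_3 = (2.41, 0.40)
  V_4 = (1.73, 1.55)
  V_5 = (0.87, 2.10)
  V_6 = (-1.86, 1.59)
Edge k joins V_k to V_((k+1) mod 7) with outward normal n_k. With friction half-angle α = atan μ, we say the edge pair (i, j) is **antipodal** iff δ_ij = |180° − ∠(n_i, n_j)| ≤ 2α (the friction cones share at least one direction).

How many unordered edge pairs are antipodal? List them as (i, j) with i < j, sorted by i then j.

α = atan 0.75 = 36.87°;  2α = 73.74°
n_0 = (-0.7564, -0.6542)
n_1 = (+0.3658, -0.9307)
n_2 = (+0.9810, -0.1940)
n_3 = (+0.8608, +0.5090)
n_4 = (+0.5388, +0.8424)
n_5 = (-0.1836, +0.9830)
n_6 = (-0.9014, +0.4330)
  (0,1): δ = 109.40°  ·
  (0,2): δ = 52.04°  ✓
  (0,3): δ = 10.26°  ✓
  (0,4): δ = 16.54°  ✓
  (0,5): δ = 59.73°  ✓
  (0,6): δ = 113.49°  ·
  (1,2): δ = 122.64°  ·
  (1,3): δ = 80.86°  ·
  (1,4): δ = 54.06°  ✓
  (1,5): δ = 10.87°  ✓
  (1,6): δ = 42.89°  ✓
  (2,3): δ = 138.22°  ·
  (2,4): δ = 111.41°  ·
  (2,5): δ = 68.23°  ✓
  (2,6): δ = 14.47°  ✓
  (3,4): δ = 153.20°  ·
  (3,5): δ = 110.01°  ·
  (3,6): δ = 56.25°  ✓
  (4,5): δ = 136.82°  ·
  (4,6): δ = 83.06°  ·
  (5,6): δ = 126.24°  ·
antipodal pairs: 10

count = 10; pairs: (0,2), (0,3), (0,4), (0,5), (1,4), (1,5), (1,6), (2,5), (2,6), (3,6)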